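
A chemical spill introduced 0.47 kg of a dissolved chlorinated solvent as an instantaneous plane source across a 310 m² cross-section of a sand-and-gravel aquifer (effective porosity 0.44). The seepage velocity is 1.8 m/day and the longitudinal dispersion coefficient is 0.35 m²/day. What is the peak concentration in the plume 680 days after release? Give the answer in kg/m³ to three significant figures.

6.30e-05 kg/m³

The peak of an instantaneous 1D plume sits at x = vt; there the Gaussian factor is 1 and C_max = M/(n_e·A·√(4πDt)), where n_e·A is the pore area the mass is dissolved in.
√(4πDt) = √(4π × 0.35 × 680) = 54.69 m, so C_max = 0.47/(0.44 × 310 × 54.69) = 6.30e-05 kg/m³.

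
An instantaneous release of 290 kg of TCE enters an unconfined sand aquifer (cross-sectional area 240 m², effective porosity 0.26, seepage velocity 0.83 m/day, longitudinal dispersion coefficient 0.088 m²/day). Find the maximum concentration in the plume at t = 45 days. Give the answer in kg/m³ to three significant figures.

The peak of an instantaneous 1D plume sits at x = vt; there the Gaussian factor is 1 and C_max = M/(n_e·A·√(4πDt)), where n_e·A is the pore area the mass is dissolved in.
√(4πDt) = √(4π × 0.088 × 45) = 7.054 m, so C_max = 290/(0.26 × 240 × 7.054) = 0.659 kg/m³.

0.659 kg/m³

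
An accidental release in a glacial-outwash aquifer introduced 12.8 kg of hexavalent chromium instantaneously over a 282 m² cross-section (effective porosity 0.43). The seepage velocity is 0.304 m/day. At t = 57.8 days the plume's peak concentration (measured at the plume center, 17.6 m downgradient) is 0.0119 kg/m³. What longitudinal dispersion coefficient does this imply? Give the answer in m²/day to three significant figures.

At the plume center C_max = M/(n_e·A·√(4πDt)), so D = M²/(4πt·(n_e·A·C_max)²).
n_e·A·C_max = 0.43 × 282 × 0.0119 = 1.443 kg/m.
D = 12.8²/(4π × 57.8 × 1.443²) = 0.108 m²/day.

0.108 m²/day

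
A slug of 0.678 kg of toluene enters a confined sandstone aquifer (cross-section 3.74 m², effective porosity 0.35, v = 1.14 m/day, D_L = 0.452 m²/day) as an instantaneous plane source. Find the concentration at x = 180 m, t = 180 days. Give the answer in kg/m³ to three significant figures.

For an instantaneous plane source, C(x,t) = M/(n_e·A·√(4πDt)) · exp(−(x−vt)²/(4Dt)), with n_e·A the pore (flow) area.
Plume center vt = 1.14 × 180 = 205.2 m, so the well at 180 m is 25.2 m upgradient of the peak.
√(4πDt) = 31.97 m, giving peak height M/(n_e·A·√(4πDt)) = 0.678/(0.35 × 3.74 × 31.97) = 0.01620 kg/m³.
(x−vt)²/(4Dt) = (-25.2)²/(4 × 0.452 × 180) = 1.951; exp(−1.951) = 0.1421.
C = 0.01620 × 0.1421 = 0.00230 kg/m³.

0.00230 kg/m³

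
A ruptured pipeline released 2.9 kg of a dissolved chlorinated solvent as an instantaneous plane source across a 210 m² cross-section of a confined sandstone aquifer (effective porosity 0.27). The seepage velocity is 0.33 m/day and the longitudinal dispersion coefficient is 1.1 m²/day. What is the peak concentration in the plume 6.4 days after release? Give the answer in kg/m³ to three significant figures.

0.00544 kg/m³

The peak of an instantaneous 1D plume sits at x = vt; there the Gaussian factor is 1 and C_max = M/(n_e·A·√(4πDt)), where n_e·A is the pore area the mass is dissolved in.
√(4πDt) = √(4π × 1.1 × 6.4) = 9.406 m, so C_max = 2.9/(0.27 × 210 × 9.406) = 0.00544 kg/m³.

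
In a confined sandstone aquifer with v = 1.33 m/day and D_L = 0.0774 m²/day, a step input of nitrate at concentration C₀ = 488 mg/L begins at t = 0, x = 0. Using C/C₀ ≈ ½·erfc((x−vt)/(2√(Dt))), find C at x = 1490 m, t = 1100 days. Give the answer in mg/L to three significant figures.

9.40 mg/L

For a continuous step input, C/C₀ ≈ ½·erfc((x−vt)/(2√(Dt))).
vt = 1.33 × 1100 = 1463 m and 2√(Dt) = 2√(0.0774 × 1100) = 18.45 m.
Argument (x−vt)/(2√(Dt)) = (1490 − 1463)/18.45 = 1.463; ½·erfc(1.463) = 0.01927.
C = 488 × 0.01927 = 9.40 mg/L.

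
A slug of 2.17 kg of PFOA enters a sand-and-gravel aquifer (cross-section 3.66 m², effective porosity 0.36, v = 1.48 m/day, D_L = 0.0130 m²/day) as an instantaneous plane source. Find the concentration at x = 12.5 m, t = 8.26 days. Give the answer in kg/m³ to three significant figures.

For an instantaneous plane source, C(x,t) = M/(n_e·A·√(4πDt)) · exp(−(x−vt)²/(4Dt)), with n_e·A the pore (flow) area.
Plume center vt = 1.48 × 8.26 = 12.2248 m, so the well at 12.5 m is 0.2752 m downgradient of the peak.
√(4πDt) = 1.162 m, giving peak height M/(n_e·A·√(4πDt)) = 2.17/(0.36 × 3.66 × 1.162) = 1.417 kg/m³.
(x−vt)²/(4Dt) = (0.2752)²/(4 × 0.0130 × 8.26) = 0.1763; exp(−0.1763) = 0.8384.
C = 1.417 × 0.8384 = 1.19 kg/m³.

1.19 kg/m³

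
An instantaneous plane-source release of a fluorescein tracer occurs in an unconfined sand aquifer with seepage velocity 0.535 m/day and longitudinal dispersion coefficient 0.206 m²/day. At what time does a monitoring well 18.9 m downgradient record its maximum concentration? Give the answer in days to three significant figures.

34.6 days

For the 1D instantaneous-source solution, setting ∂C/∂t = 0 at fixed x gives v²t² + 2Dt − x² = 0, so t = (√(D² + v²x²) − D)/v².
√(D² + v²x²) = √(0.206² + 0.535² × 18.9²) = 10.11; v² = 0.286225.
t = (10.11 − 0.206)/0.286225 = 34.6 days (vs. the pure-advection estimate x/v = 35.3 d).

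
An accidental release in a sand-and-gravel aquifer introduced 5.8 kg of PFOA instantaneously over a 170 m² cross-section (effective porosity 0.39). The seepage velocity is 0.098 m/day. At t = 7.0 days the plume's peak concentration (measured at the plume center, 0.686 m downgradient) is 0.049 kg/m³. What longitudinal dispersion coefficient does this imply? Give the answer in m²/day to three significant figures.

0.0362 m²/day

At the plume center C_max = M/(n_e·A·√(4πDt)), so D = M²/(4πt·(n_e·A·C_max)²).
n_e·A·C_max = 0.39 × 170 × 0.049 = 3.249 kg/m.
D = 5.8²/(4π × 7.0 × 3.249²) = 0.0362 m²/day.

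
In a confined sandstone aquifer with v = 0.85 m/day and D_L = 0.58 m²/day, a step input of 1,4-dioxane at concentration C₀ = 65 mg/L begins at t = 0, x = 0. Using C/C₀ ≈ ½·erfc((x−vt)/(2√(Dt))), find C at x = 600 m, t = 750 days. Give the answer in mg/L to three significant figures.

For a continuous step input, C/C₀ ≈ ½·erfc((x−vt)/(2√(Dt))).
vt = 0.85 × 750 = 637.5 m and 2√(Dt) = 2√(0.58 × 750) = 41.71 m.
Argument (x−vt)/(2√(Dt)) = (600 − 637.5)/41.71 = -0.8991; ½·erfc(-0.8991) = 0.8982.
C = 65 × 0.8982 = 58.4 mg/L.

58.4 mg/L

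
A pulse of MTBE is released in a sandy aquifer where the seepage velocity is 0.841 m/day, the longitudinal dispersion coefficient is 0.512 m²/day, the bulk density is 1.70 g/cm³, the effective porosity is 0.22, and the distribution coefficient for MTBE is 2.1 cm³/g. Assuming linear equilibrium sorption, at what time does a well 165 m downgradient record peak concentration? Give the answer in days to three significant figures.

3370 days

Retardation factor R = 1 + ρ_b·K_d/n = 1 + 1.70 × 2.1/0.22 = 17.23.
Sorption retards both mechanisms: v_R = v/R = 0.04881 m/day, D_R = D/R = 0.02972 m²/day.
Peak time from v_R²t² + 2D_R t − x² = 0: t = (√(D_R² + v_R²x²) − D_R)/v_R².
√(D_R² + v_R²x²) = √(0.02972² + 0.04881² × 165²) = 8.054; v_R² = 0.002382.
t = (8.054 − 0.02972)/0.002382 = 3370 days.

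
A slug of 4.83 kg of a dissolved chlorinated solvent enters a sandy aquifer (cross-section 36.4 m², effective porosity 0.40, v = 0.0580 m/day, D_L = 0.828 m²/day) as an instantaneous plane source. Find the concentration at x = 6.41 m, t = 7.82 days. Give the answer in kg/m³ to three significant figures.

For an instantaneous plane source, C(x,t) = M/(n_e·A·√(4πDt)) · exp(−(x−vt)²/(4Dt)), with n_e·A the pore (flow) area.
Plume center vt = 0.0580 × 7.82 = 0.45356 m, so the well at 6.41 m is 5.95644 m downgradient of the peak.
√(4πDt) = 9.020 m, giving peak height M/(n_e·A·√(4πDt)) = 4.83/(0.40 × 36.4 × 9.020) = 0.03678 kg/m³.
(x−vt)²/(4Dt) = (5.95644)²/(4 × 0.828 × 7.82) = 1.370; exp(−1.370) = 0.2541.
C = 0.03678 × 0.2541 = 0.00935 kg/m³.

0.00935 kg/m³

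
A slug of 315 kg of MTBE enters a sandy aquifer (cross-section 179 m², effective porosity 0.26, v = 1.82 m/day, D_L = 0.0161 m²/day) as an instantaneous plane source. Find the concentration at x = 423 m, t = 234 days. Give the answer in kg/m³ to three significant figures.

For an instantaneous plane source, C(x,t) = M/(n_e·A·√(4πDt)) · exp(−(x−vt)²/(4Dt)), with n_e·A the pore (flow) area.
Plume center vt = 1.82 × 234 = 425.88 m, so the well at 423 m is 2.88 m upgradient of the peak.
√(4πDt) = 6.881 m, giving peak height M/(n_e·A·√(4πDt)) = 315/(0.26 × 179 × 6.881) = 0.9836 kg/m³.
(x−vt)²/(4Dt) = (-2.88)²/(4 × 0.0161 × 234) = 0.5504; exp(−0.5504) = 0.5767.
C = 0.9836 × 0.5767 = 0.567 kg/m³.

0.567 kg/m³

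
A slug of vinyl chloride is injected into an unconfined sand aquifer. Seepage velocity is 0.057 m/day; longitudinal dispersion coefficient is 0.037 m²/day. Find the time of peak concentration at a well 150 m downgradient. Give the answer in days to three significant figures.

2620 days

For the 1D instantaneous-source solution, setting ∂C/∂t = 0 at fixed x gives v²t² + 2Dt − x² = 0, so t = (√(D² + v²x²) − D)/v².
√(D² + v²x²) = √(0.037² + 0.057² × 150²) = 8.550; v² = 0.003249.
t = (8.550 − 0.037)/0.003249 = 2620 days (vs. the pure-advection estimate x/v = 2630 d).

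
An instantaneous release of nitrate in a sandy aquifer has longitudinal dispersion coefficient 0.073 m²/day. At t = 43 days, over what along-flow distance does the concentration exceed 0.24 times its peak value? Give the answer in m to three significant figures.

The plume is Gaussian with σ = √(2Dt) = √(2 × 0.073 × 43) = 2.506 m.
C/C_peak = exp(−Δx²/(2σ²)) = 0.24 ⇒ Δx = σ·√(−2 ln 0.24) = 2.506 × 1.689 = 4.233 m.
Width = 2Δx = 8.47 m.

8.47 m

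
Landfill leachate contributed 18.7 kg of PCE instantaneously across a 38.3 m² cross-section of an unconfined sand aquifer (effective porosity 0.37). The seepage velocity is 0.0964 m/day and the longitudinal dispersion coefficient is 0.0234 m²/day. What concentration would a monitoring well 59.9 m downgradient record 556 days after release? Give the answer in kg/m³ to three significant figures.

For an instantaneous plane source, C(x,t) = M/(n_e·A·√(4πDt)) · exp(−(x−vt)²/(4Dt)), with n_e·A the pore (flow) area.
Plume center vt = 0.0964 × 556 = 53.5984 m, so the well at 59.9 m is 6.3016 m downgradient of the peak.
√(4πDt) = 12.79 m, giving peak height M/(n_e·A·√(4πDt)) = 18.7/(0.37 × 38.3 × 12.79) = 0.1032 kg/m³.
(x−vt)²/(4Dt) = (6.3016)²/(4 × 0.0234 × 556) = 0.7630; exp(−0.7630) = 0.4663.
C = 0.1032 × 0.4663 = 0.0481 kg/m³.

0.0481 kg/m³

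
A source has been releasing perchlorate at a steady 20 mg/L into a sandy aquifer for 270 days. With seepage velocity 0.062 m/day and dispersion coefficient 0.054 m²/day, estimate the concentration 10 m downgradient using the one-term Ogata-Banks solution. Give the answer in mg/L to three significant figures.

17.9 mg/L

For a continuous step input, C/C₀ ≈ ½·erfc((x−vt)/(2√(Dt))).
vt = 0.062 × 270 = 16.74 m and 2√(Dt) = 2√(0.054 × 270) = 7.637 m.
Argument (x−vt)/(2√(Dt)) = (10 − 16.74)/7.637 = -0.8825; ½·erfc(-0.8825) = 0.8940.
C = 20 × 0.8940 = 17.9 mg/L.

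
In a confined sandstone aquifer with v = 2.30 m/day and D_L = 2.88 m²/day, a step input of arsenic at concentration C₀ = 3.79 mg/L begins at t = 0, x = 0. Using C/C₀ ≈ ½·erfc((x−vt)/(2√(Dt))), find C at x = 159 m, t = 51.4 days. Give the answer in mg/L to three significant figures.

0.0337 mg/L

For a continuous step input, C/C₀ ≈ ½·erfc((x−vt)/(2√(Dt))).
vt = 2.30 × 51.4 = 118.22 m and 2√(Dt) = 2√(2.88 × 51.4) = 24.33 m.
Argument (x−vt)/(2√(Dt)) = (159 − 118.22)/24.33 = 1.676; ½·erfc(1.676) = 0.008889.
C = 3.79 × 0.008889 = 0.0337 mg/L.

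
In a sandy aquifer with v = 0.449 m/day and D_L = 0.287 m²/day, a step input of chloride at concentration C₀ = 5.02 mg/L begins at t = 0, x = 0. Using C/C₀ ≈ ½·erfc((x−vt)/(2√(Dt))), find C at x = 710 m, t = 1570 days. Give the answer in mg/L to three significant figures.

2.17 mg/L

For a continuous step input, C/C₀ ≈ ½·erfc((x−vt)/(2√(Dt))).
vt = 0.449 × 1570 = 704.93 m and 2√(Dt) = 2√(0.287 × 1570) = 42.45 m.
Argument (x−vt)/(2√(Dt)) = (710 − 704.93)/42.45 = 0.1194; ½·erfc(0.1194) = 0.4330.
C = 5.02 × 0.4330 = 2.17 mg/L.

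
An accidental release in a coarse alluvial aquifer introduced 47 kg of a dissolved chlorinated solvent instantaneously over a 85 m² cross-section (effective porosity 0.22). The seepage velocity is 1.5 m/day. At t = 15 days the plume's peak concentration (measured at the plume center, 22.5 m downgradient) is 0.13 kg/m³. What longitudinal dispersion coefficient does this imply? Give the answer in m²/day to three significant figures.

1.98 m²/day

At the plume center C_max = M/(n_e·A·√(4πDt)), so D = M²/(4πt·(n_e·A·C_max)²).
n_e·A·C_max = 0.22 × 85 × 0.13 = 2.431 kg/m.
D = 47²/(4π × 15 × 2.431²) = 1.98 m²/day.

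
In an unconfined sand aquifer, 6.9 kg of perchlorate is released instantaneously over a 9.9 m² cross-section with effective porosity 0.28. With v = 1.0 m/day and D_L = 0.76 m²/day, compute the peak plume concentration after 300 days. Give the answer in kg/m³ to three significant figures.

0.0465 kg/m³

The peak of an instantaneous 1D plume sits at x = vt; there the Gaussian factor is 1 and C_max = M/(n_e·A·√(4πDt)), where n_e·A is the pore area the mass is dissolved in.
√(4πDt) = √(4π × 0.76 × 300) = 53.53 m, so C_max = 6.9/(0.28 × 9.9 × 53.53) = 0.0465 kg/m³.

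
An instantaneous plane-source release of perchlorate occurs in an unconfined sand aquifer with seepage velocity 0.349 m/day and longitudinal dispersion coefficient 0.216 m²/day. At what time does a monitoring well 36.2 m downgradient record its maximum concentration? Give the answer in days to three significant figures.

102 days

For the 1D instantaneous-source solution, setting ∂C/∂t = 0 at fixed x gives v²t² + 2Dt − x² = 0, so t = (√(D² + v²x²) − D)/v².
√(D² + v²x²) = √(0.216² + 0.349² × 36.2²) = 12.64; v² = 0.121801.
t = (12.64 − 0.216)/0.121801 = 102 days (vs. the pure-advection estimate x/v = 104 d).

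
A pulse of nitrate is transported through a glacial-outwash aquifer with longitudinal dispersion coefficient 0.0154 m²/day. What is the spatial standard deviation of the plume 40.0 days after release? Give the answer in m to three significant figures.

1.11 m

Dispersive spreading gives a Gaussian with σ² = 2Dt; advection only shifts the center.
σ = √(2 × 0.0154 × 40.0) = 1.11 m.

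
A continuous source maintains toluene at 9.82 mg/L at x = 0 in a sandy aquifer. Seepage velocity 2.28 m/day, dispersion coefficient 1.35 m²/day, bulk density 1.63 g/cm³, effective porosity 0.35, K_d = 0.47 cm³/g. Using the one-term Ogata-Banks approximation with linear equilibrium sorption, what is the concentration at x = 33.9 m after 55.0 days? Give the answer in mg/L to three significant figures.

7.73 mg/L

Retardation factor R = 1 + ρ_b·K_d/n = 1 + 1.63 × 0.47/0.35 = 3.189.
Sorption retards both mechanisms: v_R = v/R = 0.7150 m/day, D_R = D/R = 0.4233 m²/day.
v_R·t = 0.7150 × 55.0 = 39.325 m; 2√(D_R t) = 9.650 m; argument = (33.9 − 39.325)/9.650 = -0.5622.
C = C₀ × ½·erfc(-0.5622) = 9.82 × 0.7867 = 7.73 mg/L.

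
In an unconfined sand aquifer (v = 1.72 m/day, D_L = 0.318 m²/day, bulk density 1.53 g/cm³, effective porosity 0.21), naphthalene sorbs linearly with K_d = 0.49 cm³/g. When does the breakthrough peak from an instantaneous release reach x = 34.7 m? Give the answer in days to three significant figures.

Retardation factor R = 1 + ρ_b·K_d/n = 1 + 1.53 × 0.49/0.21 = 4.570.
Sorption retards both mechanisms: v_R = v/R = 0.3764 m/day, D_R = D/R = 0.06958 m²/day.
Peak time from v_R²t² + 2D_R t − x² = 0: t = (√(D_R² + v_R²x²) − D_R)/v_R².
√(D_R² + v_R²x²) = √(0.06958² + 0.3764² × 34.7²) = 13.06; v_R² = 0.1417.
t = (13.06 − 0.06958)/0.1417 = 91.7 days.

91.7 days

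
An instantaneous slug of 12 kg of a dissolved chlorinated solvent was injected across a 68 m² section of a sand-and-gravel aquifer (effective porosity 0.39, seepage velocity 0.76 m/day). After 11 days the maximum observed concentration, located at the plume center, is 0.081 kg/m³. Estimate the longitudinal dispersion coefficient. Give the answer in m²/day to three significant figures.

At the plume center C_max = M/(n_e·A·√(4πDt)), so D = M²/(4πt·(n_e·A·C_max)²).
n_e·A·C_max = 0.39 × 68 × 0.081 = 2.148 kg/m.
D = 12²/(4π × 11 × 2.148²) = 0.226 m²/day.

0.226 m²/day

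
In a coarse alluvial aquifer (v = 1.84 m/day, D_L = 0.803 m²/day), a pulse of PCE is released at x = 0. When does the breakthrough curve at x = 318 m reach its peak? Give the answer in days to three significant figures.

For the 1D instantaneous-source solution, setting ∂C/∂t = 0 at fixed x gives v²t² + 2Dt − x² = 0, so t = (√(D² + v²x²) − D)/v².
√(D² + v²x²) = √(0.803² + 1.84² × 318²) = 585.1; v² = 3.3856.
t = (585.1 − 0.803)/3.3856 = 173 days (vs. the pure-advection estimate x/v = 173 d).

173 days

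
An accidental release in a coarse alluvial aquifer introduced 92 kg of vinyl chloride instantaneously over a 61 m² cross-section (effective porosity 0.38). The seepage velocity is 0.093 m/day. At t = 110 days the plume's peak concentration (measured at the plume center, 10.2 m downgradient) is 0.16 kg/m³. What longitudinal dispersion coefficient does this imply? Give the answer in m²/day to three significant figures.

0.445 m²/day

At the plume center C_max = M/(n_e·A·√(4πDt)), so D = M²/(4πt·(n_e·A·C_max)²).
n_e·A·C_max = 0.38 × 61 × 0.16 = 3.709 kg/m.
D = 92²/(4π × 110 × 3.709²) = 0.445 m²/day.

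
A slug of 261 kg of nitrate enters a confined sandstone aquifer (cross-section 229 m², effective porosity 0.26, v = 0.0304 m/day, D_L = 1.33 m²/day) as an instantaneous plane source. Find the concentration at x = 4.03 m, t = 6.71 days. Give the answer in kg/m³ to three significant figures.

For an instantaneous plane source, C(x,t) = M/(n_e·A·√(4πDt)) · exp(−(x−vt)²/(4Dt)), with n_e·A the pore (flow) area.
Plume center vt = 0.0304 × 6.71 = 0.203984 m, so the well at 4.03 m is 3.826016 m downgradient of the peak.
√(4πDt) = 10.59 m, giving peak height M/(n_e·A·√(4πDt)) = 261/(0.26 × 229 × 10.59) = 0.4139 kg/m³.
(x−vt)²/(4Dt) = (3.826016)²/(4 × 1.33 × 6.71) = 0.4101; exp(−0.4101) = 0.6636.
C = 0.4139 × 0.6636 = 0.275 kg/m³.

0.275 kg/m³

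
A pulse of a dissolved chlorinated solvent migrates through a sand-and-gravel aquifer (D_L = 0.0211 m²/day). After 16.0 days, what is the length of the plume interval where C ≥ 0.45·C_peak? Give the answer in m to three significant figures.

2.08 m

The plume is Gaussian with σ = √(2Dt) = √(2 × 0.0211 × 16.0) = 0.8217 m.
C/C_peak = exp(−Δx²/(2σ²)) = 0.45 ⇒ Δx = σ·√(−2 ln 0.45) = 0.8217 × 1.264 = 1.039 m.
Width = 2Δx = 2.08 m.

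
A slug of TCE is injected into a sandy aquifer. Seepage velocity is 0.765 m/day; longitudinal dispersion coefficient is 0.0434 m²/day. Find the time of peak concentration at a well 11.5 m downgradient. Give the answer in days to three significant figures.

For the 1D instantaneous-source solution, setting ∂C/∂t = 0 at fixed x gives v²t² + 2Dt − x² = 0, so t = (√(D² + v²x²) − D)/v².
√(D² + v²x²) = √(0.0434² + 0.765² × 11.5²) = 8.798; v² = 0.585225.
t = (8.798 − 0.0434)/0.585225 = 15.0 days (vs. the pure-advection estimate x/v = 15.0 d).

15.0 days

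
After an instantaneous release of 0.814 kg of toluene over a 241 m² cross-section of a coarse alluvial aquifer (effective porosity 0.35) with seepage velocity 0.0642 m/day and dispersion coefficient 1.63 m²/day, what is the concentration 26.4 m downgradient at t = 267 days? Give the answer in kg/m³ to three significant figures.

For an instantaneous plane source, C(x,t) = M/(n_e·A·√(4πDt)) · exp(−(x−vt)²/(4Dt)), with n_e·A the pore (flow) area.
Plume center vt = 0.0642 × 267 = 17.1414 m, so the well at 26.4 m is 9.2586 m downgradient of the peak.
√(4πDt) = 73.95 m, giving peak height M/(n_e·A·√(4πDt)) = 0.814/(0.35 × 241 × 73.95) = 0.0001305 kg/m³.
(x−vt)²/(4Dt) = (9.2586)²/(4 × 1.63 × 267) = 0.04924; exp(−0.04924) = 0.9520.
C = 0.0001305 × 0.9520 = 0.000124 kg/m³.

0.000124 kg/m³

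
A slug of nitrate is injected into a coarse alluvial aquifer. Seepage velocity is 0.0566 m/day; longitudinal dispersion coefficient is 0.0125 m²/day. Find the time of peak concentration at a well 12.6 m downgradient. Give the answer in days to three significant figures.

For the 1D instantaneous-source solution, setting ∂C/∂t = 0 at fixed x gives v²t² + 2Dt − x² = 0, so t = (√(D² + v²x²) − D)/v².
√(D² + v²x²) = √(0.0125² + 0.0566² × 12.6²) = 0.7133; v² = 0.00320356.
t = (0.7133 − 0.0125)/0.00320356 = 219 days (vs. the pure-advection estimate x/v = 223 d).

219 days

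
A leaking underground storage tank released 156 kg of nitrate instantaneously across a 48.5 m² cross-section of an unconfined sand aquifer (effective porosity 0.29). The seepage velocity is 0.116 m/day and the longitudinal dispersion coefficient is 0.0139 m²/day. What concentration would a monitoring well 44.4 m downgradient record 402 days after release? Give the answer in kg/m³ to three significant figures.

1.06 kg/m³

For an instantaneous plane source, C(x,t) = M/(n_e·A·√(4πDt)) · exp(−(x−vt)²/(4Dt)), with n_e·A the pore (flow) area.
Plume center vt = 0.116 × 402 = 46.632 m, so the well at 44.4 m is 2.232 m upgradient of the peak.
√(4πDt) = 8.380 m, giving peak height M/(n_e·A·√(4πDt)) = 156/(0.29 × 48.5 × 8.380) = 1.324 kg/m³.
(x−vt)²/(4Dt) = (-2.232)²/(4 × 0.0139 × 402) = 0.2229; exp(−0.2229) = 0.8002.
C = 1.324 × 0.8002 = 1.06 kg/m³.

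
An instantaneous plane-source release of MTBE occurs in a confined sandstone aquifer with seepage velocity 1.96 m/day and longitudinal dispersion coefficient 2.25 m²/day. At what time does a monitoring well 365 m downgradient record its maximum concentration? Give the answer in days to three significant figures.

For the 1D instantaneous-source solution, setting ∂C/∂t = 0 at fixed x gives v²t² + 2Dt − x² = 0, so t = (√(D² + v²x²) − D)/v².
√(D² + v²x²) = √(2.25² + 1.96² × 365²) = 715.4; v² = 3.8416.
t = (715.4 − 2.25)/3.8416 = 186 days (vs. the pure-advection estimate x/v = 186 d).

186 days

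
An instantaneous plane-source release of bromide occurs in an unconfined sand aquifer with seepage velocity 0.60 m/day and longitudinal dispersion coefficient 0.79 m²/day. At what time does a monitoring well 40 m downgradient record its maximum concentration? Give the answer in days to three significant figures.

64.5 days

For the 1D instantaneous-source solution, setting ∂C/∂t = 0 at fixed x gives v²t² + 2Dt − x² = 0, so t = (√(D² + v²x²) − D)/v².
√(D² + v²x²) = √(0.79² + 0.60² × 40²) = 24.01; v² = 0.36.
t = (24.01 − 0.79)/0.36 = 64.5 days (vs. the pure-advection estimate x/v = 66.7 d).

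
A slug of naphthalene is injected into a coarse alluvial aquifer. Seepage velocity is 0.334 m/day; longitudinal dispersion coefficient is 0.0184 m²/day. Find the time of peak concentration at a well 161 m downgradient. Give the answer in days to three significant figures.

For the 1D instantaneous-source solution, setting ∂C/∂t = 0 at fixed x gives v²t² + 2Dt − x² = 0, so t = (√(D² + v²x²) − D)/v².
√(D² + v²x²) = √(0.0184² + 0.334² × 161²) = 53.77; v² = 0.111556.
t = (53.77 − 0.0184)/0.111556 = 482 days (vs. the pure-advection estimate x/v = 482 d).

482 days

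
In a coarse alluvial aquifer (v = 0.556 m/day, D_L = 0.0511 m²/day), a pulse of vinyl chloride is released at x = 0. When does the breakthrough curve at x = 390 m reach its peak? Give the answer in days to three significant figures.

701 days

For the 1D instantaneous-source solution, setting ∂C/∂t = 0 at fixed x gives v²t² + 2Dt − x² = 0, so t = (√(D² + v²x²) − D)/v².
√(D² + v²x²) = √(0.0511² + 0.556² × 390²) = 216.8; v² = 0.309136.
t = (216.8 − 0.0511)/0.309136 = 701 days (vs. the pure-advection estimate x/v = 701 d).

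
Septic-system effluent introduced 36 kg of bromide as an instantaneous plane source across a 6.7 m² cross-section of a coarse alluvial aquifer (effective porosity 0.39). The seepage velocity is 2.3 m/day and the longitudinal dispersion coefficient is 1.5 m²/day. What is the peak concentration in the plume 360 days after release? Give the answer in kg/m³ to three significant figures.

The peak of an instantaneous 1D plume sits at x = vt; there the Gaussian factor is 1 and C_max = M/(n_e·A·√(4πDt)), where n_e·A is the pore area the mass is dissolved in.
√(4πDt) = √(4π × 1.5 × 360) = 82.38 m, so C_max = 36/(0.39 × 6.7 × 82.38) = 0.167 kg/m³.

0.167 kg/m³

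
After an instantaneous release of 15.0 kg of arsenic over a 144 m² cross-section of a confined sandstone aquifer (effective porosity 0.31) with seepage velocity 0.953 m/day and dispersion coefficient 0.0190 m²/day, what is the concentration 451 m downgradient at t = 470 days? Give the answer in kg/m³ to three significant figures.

0.0243 kg/m³

For an instantaneous plane source, C(x,t) = M/(n_e·A·√(4πDt)) · exp(−(x−vt)²/(4Dt)), with n_e·A the pore (flow) area.
Plume center vt = 0.953 × 470 = 447.91 m, so the well at 451 m is 3.09 m downgradient of the peak.
√(4πDt) = 10.59 m, giving peak height M/(n_e·A·√(4πDt)) = 15.0/(0.31 × 144 × 10.59) = 0.03173 kg/m³.
(x−vt)²/(4Dt) = (3.09)²/(4 × 0.0190 × 470) = 0.2673; exp(−0.2673) = 0.7654.
C = 0.03173 × 0.7654 = 0.0243 kg/m³.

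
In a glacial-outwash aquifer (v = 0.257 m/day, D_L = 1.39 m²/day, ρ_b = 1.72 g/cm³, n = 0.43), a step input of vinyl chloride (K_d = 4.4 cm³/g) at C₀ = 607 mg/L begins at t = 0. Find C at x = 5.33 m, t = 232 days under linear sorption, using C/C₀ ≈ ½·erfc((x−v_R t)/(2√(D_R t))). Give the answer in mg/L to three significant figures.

218 mg/L

Retardation factor R = 1 + ρ_b·K_d/n = 1 + 1.72 × 4.4/0.43 = 18.60.
Sorption retards both mechanisms: v_R = v/R = 0.01382 m/day, D_R = D/R = 0.07473 m²/day.
v_R·t = 0.01382 × 232 = 3.20624 m; 2√(D_R t) = 8.328 m; argument = (5.33 − 3.20624)/8.328 = 0.2550.
C = C₀ × ½·erfc(0.2550) = 607 × 0.3592 = 218 mg/L.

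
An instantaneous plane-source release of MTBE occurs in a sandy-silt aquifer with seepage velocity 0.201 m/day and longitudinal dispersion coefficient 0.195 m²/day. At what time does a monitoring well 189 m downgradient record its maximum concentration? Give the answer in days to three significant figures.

For the 1D instantaneous-source solution, setting ∂C/∂t = 0 at fixed x gives v²t² + 2Dt − x² = 0, so t = (√(D² + v²x²) − D)/v².
√(D² + v²x²) = √(0.195² + 0.201² × 189²) = 37.99; v² = 0.040401.
t = (37.99 − 0.195)/0.040401 = 935 days (vs. the pure-advection estimate x/v = 940 d).

935 days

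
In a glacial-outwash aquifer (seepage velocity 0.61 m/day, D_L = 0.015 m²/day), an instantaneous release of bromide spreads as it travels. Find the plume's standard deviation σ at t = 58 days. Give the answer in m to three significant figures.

1.32 m

Dispersive spreading gives a Gaussian with σ² = 2Dt; advection only shifts the center.
σ = √(2 × 0.015 × 58) = 1.32 m.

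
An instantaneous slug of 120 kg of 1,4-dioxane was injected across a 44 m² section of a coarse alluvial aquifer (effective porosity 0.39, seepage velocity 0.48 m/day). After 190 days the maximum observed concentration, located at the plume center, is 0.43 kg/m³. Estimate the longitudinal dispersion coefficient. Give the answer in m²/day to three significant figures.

0.111 m²/day

At the plume center C_max = M/(n_e·A·√(4πDt)), so D = M²/(4πt·(n_e·A·C_max)²).
n_e·A·C_max = 0.39 × 44 × 0.43 = 7.379 kg/m.
D = 120²/(4π × 190 × 7.379²) = 0.111 m²/day.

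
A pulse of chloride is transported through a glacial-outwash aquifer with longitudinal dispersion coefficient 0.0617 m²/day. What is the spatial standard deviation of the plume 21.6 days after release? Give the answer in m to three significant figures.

Dispersive spreading gives a Gaussian with σ² = 2Dt; advection only shifts the center.
σ = √(2 × 0.0617 × 21.6) = 1.63 m.

1.63 m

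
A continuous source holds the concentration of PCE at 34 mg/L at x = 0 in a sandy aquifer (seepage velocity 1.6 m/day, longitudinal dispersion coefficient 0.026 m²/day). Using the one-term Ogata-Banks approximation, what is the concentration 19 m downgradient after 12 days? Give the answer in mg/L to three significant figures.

20.4 mg/L

For a continuous step input, C/C₀ ≈ ½·erfc((x−vt)/(2√(Dt))).
vt = 1.6 × 12 = 19.2 m and 2√(Dt) = 2√(0.026 × 12) = 1.117 m.
Argument (x−vt)/(2√(Dt)) = (19 − 19.2)/1.117 = -0.1791; ½·erfc(-0.1791) = 0.6000.
C = 34 × 0.6000 = 20.4 mg/L.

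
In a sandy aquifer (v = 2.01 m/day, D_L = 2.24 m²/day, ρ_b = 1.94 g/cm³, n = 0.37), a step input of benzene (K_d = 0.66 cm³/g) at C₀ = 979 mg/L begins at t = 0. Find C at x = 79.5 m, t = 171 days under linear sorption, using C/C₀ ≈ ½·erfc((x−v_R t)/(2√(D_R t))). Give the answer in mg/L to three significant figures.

Retardation factor R = 1 + ρ_b·K_d/n = 1 + 1.94 × 0.66/0.37 = 4.461.
Sorption retards both mechanisms: v_R = v/R = 0.4506 m/day, D_R = D/R = 0.5021 m²/day.
v_R·t = 0.4506 × 171 = 77.0526 m; 2√(D_R t) = 18.53 m; argument = (79.5 − 77.0526)/18.53 = 0.1321.
C = C₀ × ½·erfc(0.1321) = 979 × 0.4259 = 417 mg/L.

417 mg/L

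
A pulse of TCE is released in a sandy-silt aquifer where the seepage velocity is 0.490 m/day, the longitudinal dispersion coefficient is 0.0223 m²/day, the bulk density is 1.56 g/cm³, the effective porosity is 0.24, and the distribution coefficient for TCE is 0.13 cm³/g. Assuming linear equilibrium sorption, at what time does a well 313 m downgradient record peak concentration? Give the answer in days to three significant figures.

Retardation factor R = 1 + ρ_b·K_d/n = 1 + 1.56 × 0.13/0.24 = 1.845.
Sorption retards both mechanisms: v_R = v/R = 0.2656 m/day, D_R = D/R = 0.01209 m²/day.
Peak time from v_R²t² + 2D_R t − x² = 0: t = (√(D_R² + v_R²x²) − D_R)/v_R².
√(D_R² + v_R²x²) = √(0.01209² + 0.2656² × 313²) = 83.13; v_R² = 0.07054.
t = (83.13 − 0.01209)/0.07054 = 1180 days.

1180 days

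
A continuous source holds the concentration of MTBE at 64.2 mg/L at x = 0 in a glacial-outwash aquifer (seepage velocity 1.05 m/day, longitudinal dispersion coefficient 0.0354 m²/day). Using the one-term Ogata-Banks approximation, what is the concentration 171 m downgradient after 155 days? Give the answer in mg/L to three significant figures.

For a continuous step input, C/C₀ ≈ ½·erfc((x−vt)/(2√(Dt))).
vt = 1.05 × 155 = 162.75 m and 2√(Dt) = 2√(0.0354 × 155) = 4.685 m.
Argument (x−vt)/(2√(Dt)) = (171 − 162.75)/4.685 = 1.761; ½·erfc(1.761) = 0.006379.
C = 64.2 × 0.006379 = 0.410 mg/L.

0.410 mg/L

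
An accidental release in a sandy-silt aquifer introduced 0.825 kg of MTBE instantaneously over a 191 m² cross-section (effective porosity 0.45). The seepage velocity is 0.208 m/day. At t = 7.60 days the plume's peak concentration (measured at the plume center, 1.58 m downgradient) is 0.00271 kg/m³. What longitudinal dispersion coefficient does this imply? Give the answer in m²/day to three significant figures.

At the plume center C_max = M/(n_e·A·√(4πDt)), so D = M²/(4πt·(n_e·A·C_max)²).
n_e·A·C_max = 0.45 × 191 × 0.00271 = 0.2329 kg/m.
D = 0.825²/(4π × 7.60 × 0.2329²) = 0.131 m²/day.

0.131 m²/day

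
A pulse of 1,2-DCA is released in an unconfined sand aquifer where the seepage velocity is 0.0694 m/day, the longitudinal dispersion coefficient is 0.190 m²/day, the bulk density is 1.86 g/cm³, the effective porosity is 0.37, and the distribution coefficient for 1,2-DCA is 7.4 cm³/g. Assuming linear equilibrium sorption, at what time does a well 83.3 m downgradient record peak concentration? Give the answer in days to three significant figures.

44400 days

Retardation factor R = 1 + ρ_b·K_d/n = 1 + 1.86 × 7.4/0.37 = 38.20.
Sorption retards both mechanisms: v_R = v/R = 0.001817 m/day, D_R = D/R = 0.004974 m²/day.
Peak time from v_R²t² + 2D_R t − x² = 0: t = (√(D_R² + v_R²x²) − D_R)/v_R².
√(D_R² + v_R²x²) = √(0.004974² + 0.001817² × 83.3²) = 0.1514; v_R² = 3.301e-06.
t = (0.1514 − 0.004974)/3.301e-06 = 44400 days.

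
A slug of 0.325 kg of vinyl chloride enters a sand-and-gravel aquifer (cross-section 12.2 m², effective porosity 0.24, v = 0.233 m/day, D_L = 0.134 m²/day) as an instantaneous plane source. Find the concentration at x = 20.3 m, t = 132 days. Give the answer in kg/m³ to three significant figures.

0.00159 kg/m³

For an instantaneous plane source, C(x,t) = M/(n_e·A·√(4πDt)) · exp(−(x−vt)²/(4Dt)), with n_e·A the pore (flow) area.
Plume center vt = 0.233 × 132 = 30.756 m, so the well at 20.3 m is 10.456 m upgradient of the peak.
√(4πDt) = 14.91 m, giving peak height M/(n_e·A·√(4πDt)) = 0.325/(0.24 × 12.2 × 14.91) = 0.007444 kg/m³.
(x−vt)²/(4Dt) = (-10.456)²/(4 × 0.134 × 132) = 1.545; exp(−1.545) = 0.2133.
C = 0.007444 × 0.2133 = 0.00159 kg/m³.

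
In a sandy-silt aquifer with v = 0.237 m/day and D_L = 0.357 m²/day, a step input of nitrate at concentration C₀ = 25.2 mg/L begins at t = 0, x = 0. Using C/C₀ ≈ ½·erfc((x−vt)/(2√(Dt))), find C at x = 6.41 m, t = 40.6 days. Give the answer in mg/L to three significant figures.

For a continuous step input, C/C₀ ≈ ½·erfc((x−vt)/(2√(Dt))).
vt = 0.237 × 40.6 = 9.6222 m and 2√(Dt) = 2√(0.357 × 40.6) = 7.614 m.
Argument (x−vt)/(2√(Dt)) = (6.41 − 9.6222)/7.614 = -0.4219; ½·erfc(-0.4219) = 0.7246.
C = 25.2 × 0.7246 = 18.3 mg/L.

18.3 mg/L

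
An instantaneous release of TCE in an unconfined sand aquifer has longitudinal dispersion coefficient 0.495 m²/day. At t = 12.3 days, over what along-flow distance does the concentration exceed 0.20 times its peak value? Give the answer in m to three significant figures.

The plume is Gaussian with σ = √(2Dt) = √(2 × 0.495 × 12.3) = 3.490 m.
C/C_peak = exp(−Δx²/(2σ²)) = 0.20 ⇒ Δx = σ·√(−2 ln 0.20) = 3.490 × 1.794 = 6.261 m.
Width = 2Δx = 12.5 m.

12.5 m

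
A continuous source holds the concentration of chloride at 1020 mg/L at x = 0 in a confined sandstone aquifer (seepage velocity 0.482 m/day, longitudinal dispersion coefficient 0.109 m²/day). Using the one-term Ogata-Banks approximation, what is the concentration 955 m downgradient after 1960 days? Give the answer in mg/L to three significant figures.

316 mg/L

For a continuous step input, C/C₀ ≈ ½·erfc((x−vt)/(2√(Dt))).
vt = 0.482 × 1960 = 944.72 m and 2√(Dt) = 2√(0.109 × 1960) = 29.23 m.
Argument (x−vt)/(2√(Dt)) = (955 − 944.72)/29.23 = 0.3517; ½·erfc(0.3517) = 0.3095.
C = 1020 × 0.3095 = 316 mg/L.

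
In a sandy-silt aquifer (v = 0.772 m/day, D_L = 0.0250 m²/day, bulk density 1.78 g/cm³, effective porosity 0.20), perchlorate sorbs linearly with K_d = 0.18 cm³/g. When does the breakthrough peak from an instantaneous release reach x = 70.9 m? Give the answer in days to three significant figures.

239 days

Retardation factor R = 1 + ρ_b·K_d/n = 1 + 1.78 × 0.18/0.20 = 2.602.
Sorption retards both mechanisms: v_R = v/R = 0.2967 m/day, D_R = D/R = 0.009608 m²/day.
Peak time from v_R²t² + 2D_R t − x² = 0: t = (√(D_R² + v_R²x²) − D_R)/v_R².
√(D_R² + v_R²x²) = √(0.009608² + 0.2967² × 70.9²) = 21.04; v_R² = 0.08803.
t = (21.04 − 0.009608)/0.08803 = 239 days.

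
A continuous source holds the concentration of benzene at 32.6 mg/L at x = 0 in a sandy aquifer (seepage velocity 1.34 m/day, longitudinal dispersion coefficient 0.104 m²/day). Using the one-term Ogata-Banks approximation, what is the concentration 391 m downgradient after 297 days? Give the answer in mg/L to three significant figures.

26.5 mg/L

For a continuous step input, C/C₀ ≈ ½·erfc((x−vt)/(2√(Dt))).
vt = 1.34 × 297 = 397.98 m and 2√(Dt) = 2√(0.104 × 297) = 11.12 m.
Argument (x−vt)/(2√(Dt)) = (391 − 397.98)/11.12 = -0.6277; ½·erfc(-0.6277) = 0.8126.
C = 32.6 × 0.8126 = 26.5 mg/L.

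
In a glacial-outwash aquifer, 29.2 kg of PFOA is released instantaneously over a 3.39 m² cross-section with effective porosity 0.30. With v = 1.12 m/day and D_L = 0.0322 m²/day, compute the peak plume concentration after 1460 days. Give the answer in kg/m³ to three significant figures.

1.18 kg/m³

The peak of an instantaneous 1D plume sits at x = vt; there the Gaussian factor is 1 and C_max = M/(n_e·A·√(4πDt)), where n_e·A is the pore area the mass is dissolved in.
√(4πDt) = √(4π × 0.0322 × 1460) = 24.31 m, so C_max = 29.2/(0.30 × 3.39 × 24.31) = 1.18 kg/m³.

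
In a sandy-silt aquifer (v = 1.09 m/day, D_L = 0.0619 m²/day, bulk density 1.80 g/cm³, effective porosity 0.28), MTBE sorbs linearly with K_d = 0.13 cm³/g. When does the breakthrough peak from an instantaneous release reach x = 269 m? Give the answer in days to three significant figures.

Retardation factor R = 1 + ρ_b·K_d/n = 1 + 1.80 × 0.13/0.28 = 1.836.
Sorption retards both mechanisms: v_R = v/R = 0.5937 m/day, D_R = D/R = 0.03371 m²/day.
Peak time from v_R²t² + 2D_R t − x² = 0: t = (√(D_R² + v_R²x²) − D_R)/v_R².
√(D_R² + v_R²x²) = √(0.03371² + 0.5937² × 269²) = 159.7; v_R² = 0.3525.
t = (159.7 − 0.03371)/0.3525 = 453 days.

453 days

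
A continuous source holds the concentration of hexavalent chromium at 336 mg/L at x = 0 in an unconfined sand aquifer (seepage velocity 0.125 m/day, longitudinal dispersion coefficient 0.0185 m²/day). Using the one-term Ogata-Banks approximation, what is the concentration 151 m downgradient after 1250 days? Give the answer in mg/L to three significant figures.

262 mg/L

For a continuous step input, C/C₀ ≈ ½·erfc((x−vt)/(2√(Dt))).
vt = 0.125 × 1250 = 156.25 m and 2√(Dt) = 2√(0.0185 × 1250) = 9.618 m.
Argument (x−vt)/(2√(Dt)) = (151 − 156.25)/9.618 = -0.5459; ½·erfc(-0.5459) = 0.7799.
C = 336 × 0.7799 = 262 mg/L.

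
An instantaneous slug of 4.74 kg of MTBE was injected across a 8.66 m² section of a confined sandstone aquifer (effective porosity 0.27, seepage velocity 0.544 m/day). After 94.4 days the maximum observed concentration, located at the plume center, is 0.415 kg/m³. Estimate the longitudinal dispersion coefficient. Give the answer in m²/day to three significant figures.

At the plume center C_max = M/(n_e·A·√(4πDt)), so D = M²/(4πt·(n_e·A·C_max)²).
n_e·A·C_max = 0.27 × 8.66 × 0.415 = 0.9704 kg/m.
D = 4.74²/(4π × 94.4 × 0.9704²) = 0.0201 m²/day.

0.0201 m²/day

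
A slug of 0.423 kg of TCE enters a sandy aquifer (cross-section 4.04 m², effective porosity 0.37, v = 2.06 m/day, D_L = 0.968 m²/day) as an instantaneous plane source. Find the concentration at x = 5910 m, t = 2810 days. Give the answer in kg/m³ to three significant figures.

0.000395 kg/m³

For an instantaneous plane source, C(x,t) = M/(n_e·A·√(4πDt)) · exp(−(x−vt)²/(4Dt)), with n_e·A the pore (flow) area.
Plume center vt = 2.06 × 2810 = 5788.6 m, so the well at 5910 m is 121.4 m downgradient of the peak.
√(4πDt) = 184.9 m, giving peak height M/(n_e·A·√(4πDt)) = 0.423/(0.37 × 4.04 × 184.9) = 0.001530 kg/m³.
(x−vt)²/(4Dt) = (121.4)²/(4 × 0.968 × 2810) = 1.355; exp(−1.355) = 0.2579.
C = 0.001530 × 0.2579 = 0.000395 kg/m³.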